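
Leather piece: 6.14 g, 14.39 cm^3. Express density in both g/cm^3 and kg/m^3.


Density = 6.14 / 14.39 = 0.427 g/cm^3
Convert: 0.427 x 1000 = 427 kg/m^3


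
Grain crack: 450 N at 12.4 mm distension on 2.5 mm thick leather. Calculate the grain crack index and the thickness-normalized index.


Crack index = 450 / 12.4 = 36.3 N/mm
Normalized = 36.3 / 2.5 = 14.5 N/mm per mm


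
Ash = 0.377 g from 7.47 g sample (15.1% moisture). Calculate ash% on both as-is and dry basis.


As-is ash% = 0.377 / 7.47 x 100 = 5.05%
Dry mass = 7.47 x (100 - 15.1) / 100 = 6.34203 g
Dry-basis ash% = 0.377 / 6.34203 x 100 = 5.94%


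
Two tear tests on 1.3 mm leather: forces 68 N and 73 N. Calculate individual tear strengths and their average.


Tear 1 = 68 / 1.3 = 52.3 N/mm
Tear 2 = 73 / 1.3 = 56.2 N/mm
Average = (52.3 + 56.2) / 2 = 54.3 N/mm


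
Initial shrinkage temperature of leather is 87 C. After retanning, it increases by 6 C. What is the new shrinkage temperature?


93 C

New Ts = 87 + 6 = 93 C


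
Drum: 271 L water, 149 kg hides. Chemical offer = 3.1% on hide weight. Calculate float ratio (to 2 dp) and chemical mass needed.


Float ratio = 1.82
Chemical needed = 4.619 kg


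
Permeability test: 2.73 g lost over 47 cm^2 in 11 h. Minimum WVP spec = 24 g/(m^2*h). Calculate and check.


WVP = 2.73 / (47 x 11) x 10000 = 52.80 g/(m^2*h)
Minimum: 24 g/(m^2*h)
Meets spec: Yes


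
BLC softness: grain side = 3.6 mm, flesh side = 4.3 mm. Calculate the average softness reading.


3.95 mm

Average = (3.6 + 4.3) / 2
Average = 3.95 mm


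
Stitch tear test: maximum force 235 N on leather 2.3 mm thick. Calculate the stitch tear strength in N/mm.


102.2 N/mm


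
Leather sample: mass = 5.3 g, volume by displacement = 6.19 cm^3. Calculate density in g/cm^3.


Density = mass / volume
Density = 5.3 / 6.19 = 0.856 g/cm^3


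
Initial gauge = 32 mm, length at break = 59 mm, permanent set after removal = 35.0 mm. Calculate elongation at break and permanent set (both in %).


Elongation at break = 84.4%
Permanent set = 9.4%

Elongation at break = (59 - 32) / 32 x 100 = 84.4%
Permanent set = (35.0 - 32) / 32 x 100 = 9.4%


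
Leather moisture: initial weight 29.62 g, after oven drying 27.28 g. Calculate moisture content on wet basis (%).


Moisture = 29.62 - 27.28 = 2.34 g
MC = 2.34 / 29.62 x 100 = 7.9%


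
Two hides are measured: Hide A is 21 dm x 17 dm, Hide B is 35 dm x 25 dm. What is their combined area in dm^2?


1232 dm^2

Hide A area = 21 x 17 = 357 dm^2
Hide B area = 35 x 25 = 875 dm^2
Total = 357 + 875 = 1232 dm^2


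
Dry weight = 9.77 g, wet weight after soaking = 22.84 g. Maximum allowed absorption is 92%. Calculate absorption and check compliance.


Absorption = 133.8%
Compliant: No


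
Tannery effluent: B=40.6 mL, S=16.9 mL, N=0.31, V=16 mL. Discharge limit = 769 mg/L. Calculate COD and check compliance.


COD = 3673.5 mg/L
Compliant: No


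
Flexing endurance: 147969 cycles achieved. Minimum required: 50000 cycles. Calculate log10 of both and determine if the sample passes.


Achieved: log10 = 5.17
Required: log10 = 4.70
Passes: Yes

log10(147969) = 5.17
log10(50000) = 4.70
Passes: Yes


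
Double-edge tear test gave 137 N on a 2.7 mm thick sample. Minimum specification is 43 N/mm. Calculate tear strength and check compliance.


Tear strength = 137 / 2.7 = 50.7 N/mm
Required minimum = 43 N/mm
Compliant: Yes


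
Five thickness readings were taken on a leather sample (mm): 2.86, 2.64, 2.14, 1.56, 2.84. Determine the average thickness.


2.41 mm


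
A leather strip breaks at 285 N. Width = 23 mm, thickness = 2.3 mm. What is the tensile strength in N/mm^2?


5.39 N/mm^2


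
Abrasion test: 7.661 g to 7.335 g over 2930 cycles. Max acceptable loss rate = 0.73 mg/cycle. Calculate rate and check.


Rate = 0.111 mg/cycle
Passes: Yes

Loss = 7.661 - 7.335 = 0.326 g
Rate = 0.326 g / 2930 cycles x 1000 = 0.111 mg/cycle
Max = 0.73 mg/cycle
Passes: Yes


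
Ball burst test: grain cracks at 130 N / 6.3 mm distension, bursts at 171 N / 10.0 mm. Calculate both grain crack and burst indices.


Crack index = 130 / 6.3 = 20.6 N/mm
Burst index = 171 / 10.0 = 17.1 N/mm


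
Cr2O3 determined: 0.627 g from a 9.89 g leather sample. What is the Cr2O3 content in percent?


Cr2O3% = 0.627 / 9.89 x 100
Cr2O3% = 6.34%


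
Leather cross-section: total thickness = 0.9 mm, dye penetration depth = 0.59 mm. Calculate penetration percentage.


65.6%

Penetration% = 0.59 / 0.9 x 100
Penetration = 65.6%


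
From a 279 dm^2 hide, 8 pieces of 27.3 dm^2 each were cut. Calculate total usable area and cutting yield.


Total usable = 8 x 27.3 = 218.4 dm^2
Yield = 218.4 / 279 x 100 = 78.3%


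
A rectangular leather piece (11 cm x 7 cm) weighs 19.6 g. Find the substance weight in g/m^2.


Area = 11 x 7 = 77 cm^2
SW = 19.6 / 77 x 10000 = 2545.5 g/m^2


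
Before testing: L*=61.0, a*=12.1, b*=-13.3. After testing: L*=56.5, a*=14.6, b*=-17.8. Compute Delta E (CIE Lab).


Delta E = 6.84

dL = 56.5 - 61.0 = -4.5
da = 14.6 - 12.1 = 2.5
db = -17.8 - (-13.3) = -4.5
dE = sqrt((-4.5)^2 + (2.5)^2 + (-4.5)^2) = 6.84


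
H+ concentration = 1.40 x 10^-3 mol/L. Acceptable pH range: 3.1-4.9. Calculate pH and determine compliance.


pH = -log10(1.40 x 10^-3) = 2.85
Range: 3.1 to 4.9
Compliant: No


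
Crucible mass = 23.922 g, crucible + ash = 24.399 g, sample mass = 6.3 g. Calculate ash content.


Ash mass = 24.399 - 23.922 = 0.477 g
Ash% = 0.477 / 6.3 x 100 = 7.57%


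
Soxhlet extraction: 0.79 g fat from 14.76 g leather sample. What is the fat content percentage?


5.4%

Fat content = 0.79 / 14.76 x 100
Fat = 5.4%


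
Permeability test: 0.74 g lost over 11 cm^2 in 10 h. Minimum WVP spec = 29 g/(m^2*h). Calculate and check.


WVP = 0.74 / (11 x 10) x 10000 = 67.27 g/(m^2*h)
Minimum: 29 g/(m^2*h)
Meets spec: Yes


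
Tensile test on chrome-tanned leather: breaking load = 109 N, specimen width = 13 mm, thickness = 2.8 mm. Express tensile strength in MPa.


2.99 MPa

Cross-section = 13 x 2.8 = 36.4 mm^2
TS = 109 / 36.4 = 2.99 MPa
(1 N/mm^2 = 1 MPa)


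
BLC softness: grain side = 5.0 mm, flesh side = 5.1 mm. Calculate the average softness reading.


Average = (5.0 + 5.1) / 2
Average = 5.05 mm


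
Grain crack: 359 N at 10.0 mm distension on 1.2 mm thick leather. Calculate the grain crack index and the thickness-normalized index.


Crack index = 359 / 10.0 = 35.9 N/mm
Normalized = 35.9 / 1.2 = 29.9 N/mm per mm


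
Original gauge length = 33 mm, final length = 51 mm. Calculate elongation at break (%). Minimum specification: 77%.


Elongation = 54.5%
Meets spec: No

Extension = 51 - 33 = 18 mm
Elongation = 18 / 33 x 100 = 54.5%
Minimum required: 77%
Meets specification: No


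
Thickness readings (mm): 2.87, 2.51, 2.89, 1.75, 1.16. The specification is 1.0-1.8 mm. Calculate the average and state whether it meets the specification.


Sum = 11.18
Average = 11.18 / 5 = 2.24 mm
Specification range: 1.0 to 1.8 mm
Within spec: No


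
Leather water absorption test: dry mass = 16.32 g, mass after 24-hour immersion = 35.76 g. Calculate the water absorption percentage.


Water absorbed = 35.76 - 16.32 = 19.44 g
WA% = 19.44 / 16.32 x 100 = 119.1%


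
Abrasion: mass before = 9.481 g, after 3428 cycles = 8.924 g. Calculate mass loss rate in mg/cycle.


Mass loss = 9.481 - 8.924 = 0.557 g
Rate = 0.557 / 3428 x 1000 = 0.162 mg/cycle


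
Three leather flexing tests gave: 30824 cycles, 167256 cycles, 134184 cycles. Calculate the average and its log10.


Average = (30824 + 167256 + 134184) / 3 = 110755 cycles
log10(110755) = 5.04


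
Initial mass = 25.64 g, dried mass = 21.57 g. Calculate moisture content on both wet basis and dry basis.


Moisture lost = 25.64 - 21.57 = 4.07 g
Wet basis MC = 4.07 / 25.64 x 100 = 15.9%
Dry basis MC = 4.07 / 21.57 x 100 = 18.9%


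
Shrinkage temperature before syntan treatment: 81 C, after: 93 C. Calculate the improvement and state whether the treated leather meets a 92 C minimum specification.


Improvement = 12 C
Meets 92 C spec: Yes


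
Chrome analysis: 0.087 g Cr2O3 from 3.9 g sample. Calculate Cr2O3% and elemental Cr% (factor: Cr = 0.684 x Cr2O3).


Cr2O3 = 2.23%
Cr = 1.53%


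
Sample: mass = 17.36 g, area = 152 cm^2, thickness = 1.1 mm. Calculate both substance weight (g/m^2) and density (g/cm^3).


Substance weight = 1142.1 g/m^2
Density = 1.038 g/cm^3


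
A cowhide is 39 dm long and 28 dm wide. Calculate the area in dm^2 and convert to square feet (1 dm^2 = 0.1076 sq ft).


1092 dm^2
117.50 sq ft


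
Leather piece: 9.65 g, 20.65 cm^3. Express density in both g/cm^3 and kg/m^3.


Density = 9.65 / 20.65 = 0.467 g/cm^3
Convert: 0.467 x 1000 = 467 kg/m^3


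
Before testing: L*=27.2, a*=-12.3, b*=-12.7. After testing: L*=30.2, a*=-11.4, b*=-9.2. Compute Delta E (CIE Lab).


Delta E = 4.70

dL = 30.2 - 27.2 = 3.0
da = -11.4 - (-12.3) = 0.9
db = -9.2 - (-12.7) = 3.5
dE = sqrt((3.0)^2 + (0.9)^2 + (3.5)^2) = 4.70


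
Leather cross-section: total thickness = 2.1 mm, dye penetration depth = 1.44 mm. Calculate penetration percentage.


Penetration% = 1.44 / 2.1 x 100
Penetration = 68.6%


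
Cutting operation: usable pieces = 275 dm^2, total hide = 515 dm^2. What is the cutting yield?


Yield = usable / total x 100
Yield = 275 / 515 x 100 = 53.4%


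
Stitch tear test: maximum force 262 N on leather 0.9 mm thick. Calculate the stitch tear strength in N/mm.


Stitch tear strength = force / thickness
STS = 262 / 0.9 = 291.1 N/mm


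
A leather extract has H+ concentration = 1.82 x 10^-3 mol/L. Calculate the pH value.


pH = -log10[H+]
pH = -log10(1.82 x 10^-3) = 2.74


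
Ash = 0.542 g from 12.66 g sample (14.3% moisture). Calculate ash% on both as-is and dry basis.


As-is ash% = 0.542 / 12.66 x 100 = 4.28%
Dry mass = 12.66 x (100 - 14.3) / 100 = 10.84962 g
Dry-basis ash% = 0.542 / 10.84962 x 100 = 5.00%


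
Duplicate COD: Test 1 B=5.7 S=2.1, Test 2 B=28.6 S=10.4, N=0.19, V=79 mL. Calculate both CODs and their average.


COD1 = (5.7 - 2.1) x 0.19 x 8000 / 79 = 69.3 mg/L
COD2 = (28.6 - 10.4) x 0.19 x 8000 / 79 = 350.2 mg/L
Average = (69.3 + 350.2) / 2 = 209.8 mg/L


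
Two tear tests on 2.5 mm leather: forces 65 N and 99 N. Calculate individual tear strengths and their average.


Tear 1 = 26.0 N/mm
Tear 2 = 39.6 N/mm
Average = 32.8 N/mm


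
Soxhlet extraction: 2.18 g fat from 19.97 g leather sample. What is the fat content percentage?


Fat content = 2.18 / 19.97 x 100
Fat = 10.9%


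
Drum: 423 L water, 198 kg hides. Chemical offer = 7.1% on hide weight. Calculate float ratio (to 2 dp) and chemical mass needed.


Float ratio = 423 / 198 = 2.14
Chemical = 198 x 7.1 / 100 = 14.058 kg


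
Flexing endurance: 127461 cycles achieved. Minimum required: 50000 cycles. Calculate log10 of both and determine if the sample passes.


Achieved: log10 = 5.11
Required: log10 = 4.70
Passes: Yes

log10(127461) = 5.11
log10(50000) = 4.70
Passes: Yes


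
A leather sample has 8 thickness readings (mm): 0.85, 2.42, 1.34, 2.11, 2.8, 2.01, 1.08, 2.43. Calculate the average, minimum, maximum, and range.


Sum = 15.04
Average = 15.04 / 8 = 1.88 mm
Minimum = 0.85 mm
Maximum = 2.8 mm
Range = 2.8 - 0.85 = 1.95 mm


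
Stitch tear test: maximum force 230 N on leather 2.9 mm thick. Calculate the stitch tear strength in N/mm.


79.3 N/mm

Stitch tear strength = force / thickness
STS = 230 / 2.9 = 79.3 N/mm


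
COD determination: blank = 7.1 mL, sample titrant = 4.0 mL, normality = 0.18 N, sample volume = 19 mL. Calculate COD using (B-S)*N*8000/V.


234.9 mg/L

COD = (7.1 - 4.0) x 0.18 x 8000 / 19
COD = 3.1 x 0.18 x 8000 / 19
COD = 234.9 mg/L


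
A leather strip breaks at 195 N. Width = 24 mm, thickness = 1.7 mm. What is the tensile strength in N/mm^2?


Cross-sectional area = 24 x 1.7 = 40.8 mm^2
Tensile strength = 195 / 40.8 = 4.78 N/mm^2


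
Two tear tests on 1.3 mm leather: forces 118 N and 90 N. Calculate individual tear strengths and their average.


Tear 1 = 118 / 1.3 = 90.8 N/mm
Tear 2 = 90 / 1.3 = 69.2 N/mm
Average = (90.8 + 69.2) / 2 = 80.0 N/mm


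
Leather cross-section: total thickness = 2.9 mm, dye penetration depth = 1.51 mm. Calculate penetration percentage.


Penetration% = 1.51 / 2.9 x 100
Penetration = 52.1%


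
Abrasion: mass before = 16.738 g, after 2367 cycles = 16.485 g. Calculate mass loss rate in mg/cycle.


Mass loss = 16.738 - 16.485 = 0.253 g
Rate = 0.253 / 2367 x 1000 = 0.107 mg/cycle


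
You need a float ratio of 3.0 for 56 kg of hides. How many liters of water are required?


Water = hide weight x target ratio
Water = 56 x 3.0 = 168.0 L


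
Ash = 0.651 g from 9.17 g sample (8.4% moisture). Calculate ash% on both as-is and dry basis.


As-is ash% = 0.651 / 9.17 x 100 = 7.10%
Dry mass = 9.17 x (100 - 8.4) / 100 = 8.39972 g
Dry-basis ash% = 0.651 / 8.39972 x 100 = 7.75%


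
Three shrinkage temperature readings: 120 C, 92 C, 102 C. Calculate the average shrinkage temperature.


104.7 C


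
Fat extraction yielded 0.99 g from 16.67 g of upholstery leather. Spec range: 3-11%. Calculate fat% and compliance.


Fat% = 0.99 / 16.67 x 100 = 5.9%
Spec range: 3-11%
Compliant: Yes


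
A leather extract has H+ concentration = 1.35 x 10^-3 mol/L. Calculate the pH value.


pH = 2.87

pH = -log10[H+]
pH = -log10(1.35 x 10^-3) = 2.87


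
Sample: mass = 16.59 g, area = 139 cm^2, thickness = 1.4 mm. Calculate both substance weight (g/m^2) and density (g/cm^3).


SW = 16.59 / 139 x 10000 = 1193.5 g/m^2
Volume = 139 x 1.4 / 10 = 19.46 cm^3
Density = 16.59 / 19.46 = 0.853 g/cm^3


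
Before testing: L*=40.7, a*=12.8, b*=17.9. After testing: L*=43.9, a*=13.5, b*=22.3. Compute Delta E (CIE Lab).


Delta E = 5.49

dL = 43.9 - 40.7 = 3.2
da = 13.5 - 12.8 = 0.7
db = 22.3 - 17.9 = 4.4
dE = sqrt((3.2)^2 + (0.7)^2 + (4.4)^2) = 5.49


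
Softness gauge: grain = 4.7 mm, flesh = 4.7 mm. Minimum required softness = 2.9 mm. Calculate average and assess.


Average = (4.7 + 4.7) / 2 = 4.70 mm
Minimum = 2.9 mm
Meets requirement: Yes


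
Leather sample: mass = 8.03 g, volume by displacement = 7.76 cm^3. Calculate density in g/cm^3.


Density = mass / volume
Density = 8.03 / 7.76 = 1.035 g/cm^3


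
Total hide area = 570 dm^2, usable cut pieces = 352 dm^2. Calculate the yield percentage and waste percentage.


Yield = 61.8%
Waste = 38.2%

Yield = 352 / 570 x 100 = 61.8%
Waste = 570 - 352 = 218 dm^2
Waste% = 100 - 61.8 = 38.2%


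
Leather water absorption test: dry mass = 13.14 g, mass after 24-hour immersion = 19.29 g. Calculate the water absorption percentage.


Water absorbed = 19.29 - 13.14 = 6.15 g
WA% = 6.15 / 13.14 x 100 = 46.8%


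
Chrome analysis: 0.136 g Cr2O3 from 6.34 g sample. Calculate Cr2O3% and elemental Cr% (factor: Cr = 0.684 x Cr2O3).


Cr2O3% = 0.136 / 6.34 x 100 = 2.15%
Cr% = 2.15 x 0.684 = 1.47%


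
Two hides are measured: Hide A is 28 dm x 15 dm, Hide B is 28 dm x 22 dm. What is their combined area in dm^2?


1036 dm^2

Hide A area = 28 x 15 = 420 dm^2
Hide B area = 28 x 22 = 616 dm^2
Total = 420 + 616 = 1036 dm^2


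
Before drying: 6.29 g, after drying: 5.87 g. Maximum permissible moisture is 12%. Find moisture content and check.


MC = (6.29 - 5.87) / 6.29 x 100 = 6.7%
Maximum: 12%
Acceptable: Yes


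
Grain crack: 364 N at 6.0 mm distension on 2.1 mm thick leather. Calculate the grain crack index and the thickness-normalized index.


Crack index = 364 / 6.0 = 60.7 N/mm
Normalized = 60.7 / 2.1 = 28.9 N/mm per mm


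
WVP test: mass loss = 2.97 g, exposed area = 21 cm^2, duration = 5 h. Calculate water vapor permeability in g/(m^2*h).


282.86 g/(m^2*h)


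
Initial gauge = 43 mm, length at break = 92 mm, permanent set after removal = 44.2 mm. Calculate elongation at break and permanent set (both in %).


Elongation at break = 114.0%
Permanent set = 2.8%

Elongation at break = (92 - 43) / 43 x 100 = 114.0%
Permanent set = (44.2 - 43) / 43 x 100 = 2.8%


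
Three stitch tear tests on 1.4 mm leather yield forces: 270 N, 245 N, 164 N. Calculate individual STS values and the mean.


STS1 = 270 / 1.4 = 192.9 N/mm
STS2 = 245 / 1.4 = 175.0 N/mm
STS3 = 164 / 1.4 = 117.1 N/mm
Mean = (192.9 + 175.0 + 117.1) / 3 = 161.7 N/mm


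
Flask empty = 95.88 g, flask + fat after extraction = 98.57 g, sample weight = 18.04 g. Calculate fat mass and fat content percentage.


Fat mass = 98.57 - 95.88 = 2.69 g
Fat% = 2.69 / 18.04 x 100 = 14.9%


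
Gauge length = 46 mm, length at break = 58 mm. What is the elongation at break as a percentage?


26.1%

Extension = 58 - 46 = 12 mm
Elongation = 12 / 46 x 100 = 26.1%


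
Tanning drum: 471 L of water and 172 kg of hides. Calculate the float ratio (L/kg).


Float ratio = water / hide weight
Ratio = 471 / 172 = 2.7


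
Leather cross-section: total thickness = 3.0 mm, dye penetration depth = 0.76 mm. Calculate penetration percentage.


25.3%


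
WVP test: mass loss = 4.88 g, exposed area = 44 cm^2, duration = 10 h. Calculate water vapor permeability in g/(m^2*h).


110.91 g/(m^2*h)

WVP = mass_loss / (area x time) x 10000
WVP = 4.88 / (44 x 10) x 10000
WVP = 4.88 / 440 x 10000 = 110.91 g/(m^2*h)


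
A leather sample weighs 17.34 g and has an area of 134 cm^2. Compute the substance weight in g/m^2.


Substance weight = mass / area x 10000
SW = 17.34 / 134 x 10000
SW = 1294.0 g/m^2


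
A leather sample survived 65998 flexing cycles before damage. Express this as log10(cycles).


4.82

log10(65998) = 4.82


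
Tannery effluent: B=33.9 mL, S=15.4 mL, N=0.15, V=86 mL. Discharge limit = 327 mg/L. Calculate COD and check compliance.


COD = 258.1 mg/L
Compliant: Yes


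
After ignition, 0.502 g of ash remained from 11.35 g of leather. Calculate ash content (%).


Ash% = 0.502 / 11.35 x 100
Ash% = 4.42%


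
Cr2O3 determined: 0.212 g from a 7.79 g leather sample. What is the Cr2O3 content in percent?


Cr2O3% = 0.212 / 7.79 x 100
Cr2O3% = 2.72%


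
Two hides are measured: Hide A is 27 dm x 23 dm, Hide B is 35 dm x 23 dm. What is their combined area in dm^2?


1426 dm^2

Hide A area = 27 x 23 = 621 dm^2
Hide B area = 35 x 23 = 805 dm^2
Total = 621 + 805 = 1426 dm^2


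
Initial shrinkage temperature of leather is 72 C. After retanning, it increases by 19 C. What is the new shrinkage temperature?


New Ts = 72 + 19 = 91 C


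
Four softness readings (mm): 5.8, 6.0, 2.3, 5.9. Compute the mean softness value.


5.00 mm

Sum = 5.8 + 6.0 + 2.3 + 5.9
Mean = 20.0 / 4 = 5.00 mm


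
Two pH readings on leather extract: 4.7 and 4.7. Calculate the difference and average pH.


Difference = 0.0
Average pH = 4.70

Difference = |4.7 - 4.7| = 0.0
Average = (4.7 + 4.7) / 2 = 4.70


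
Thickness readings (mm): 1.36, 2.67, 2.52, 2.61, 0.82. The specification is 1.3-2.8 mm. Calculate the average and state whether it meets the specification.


Average = 2.00 mm
Within specification: Yes

Sum = 9.98
Average = 9.98 / 5 = 2.00 mm
Specification range: 1.3 to 2.8 mm
Within spec: Yes


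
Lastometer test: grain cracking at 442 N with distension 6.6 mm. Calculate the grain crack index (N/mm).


67.0 N/mm


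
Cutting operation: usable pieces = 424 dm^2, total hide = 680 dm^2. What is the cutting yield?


Yield = usable / total x 100
Yield = 424 / 680 x 100 = 62.4%


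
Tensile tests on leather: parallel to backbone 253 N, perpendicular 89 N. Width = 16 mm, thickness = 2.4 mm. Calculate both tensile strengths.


Area = 16 x 2.4 = 38.4 mm^2
TS (parallel) = 253 / 38.4 = 6.59 N/mm^2
TS (perpendicular) = 89 / 38.4 = 2.32 N/mm^2


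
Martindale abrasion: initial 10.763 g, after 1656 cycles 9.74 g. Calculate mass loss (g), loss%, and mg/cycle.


Loss = 10.763 - 9.74 = 1.023 g
Loss% = 1.023 / 10.763 x 100 = 9.50%
Rate = 1.023 / 1656 x 1000 = 0.618 mg/cycle


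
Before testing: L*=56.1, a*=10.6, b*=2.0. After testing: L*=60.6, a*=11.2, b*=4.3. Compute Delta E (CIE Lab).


Delta E = 5.09


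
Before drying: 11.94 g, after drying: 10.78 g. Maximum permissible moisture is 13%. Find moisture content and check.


MC = (11.94 - 10.78) / 11.94 x 100 = 9.7%
Maximum: 13%
Acceptable: Yes


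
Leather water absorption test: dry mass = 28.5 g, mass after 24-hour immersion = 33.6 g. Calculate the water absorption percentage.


Water absorbed = 33.6 - 28.5 = 5.10 g
WA% = 5.10 / 28.5 x 100 = 17.9%


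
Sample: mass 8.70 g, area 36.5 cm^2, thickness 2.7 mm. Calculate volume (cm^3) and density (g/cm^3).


Volume = 9.855 cm^3
Density = 0.883 g/cm^3


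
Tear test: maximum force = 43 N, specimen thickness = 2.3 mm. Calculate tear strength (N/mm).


Tear strength = force / thickness
Tear = 43 / 2.3 = 18.7 N/mm


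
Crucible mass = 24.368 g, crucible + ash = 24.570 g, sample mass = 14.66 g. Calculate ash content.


Ash mass = 24.570 - 24.368 = 0.202 g
Ash% = 0.202 / 14.66 x 100 = 1.38%


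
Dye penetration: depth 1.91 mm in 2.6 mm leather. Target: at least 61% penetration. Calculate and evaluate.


Penetration = 1.91 / 2.6 x 100 = 73.5%
Target: 61%
Meets target: Yes


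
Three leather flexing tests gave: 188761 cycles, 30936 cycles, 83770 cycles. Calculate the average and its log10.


Average = (188761 + 30936 + 83770) / 3 = 101156 cycles
log10(101156) = 5.00


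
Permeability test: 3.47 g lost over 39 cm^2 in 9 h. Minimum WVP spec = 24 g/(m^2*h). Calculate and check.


WVP = 3.47 / (39 x 9) x 10000 = 98.86 g/(m^2*h)
Minimum: 24 g/(m^2*h)
Meets spec: Yes


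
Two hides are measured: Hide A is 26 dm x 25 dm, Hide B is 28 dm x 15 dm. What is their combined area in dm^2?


1070 dm^2

Hide A area = 26 x 25 = 650 dm^2
Hide B area = 28 x 15 = 420 dm^2
Total = 650 + 420 = 1070 dm^2


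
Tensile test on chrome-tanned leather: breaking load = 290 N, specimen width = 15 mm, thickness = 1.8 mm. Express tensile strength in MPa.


Cross-section = 15 x 1.8 = 27.0 mm^2
TS = 290 / 27.0 = 10.74 MPa
(1 N/mm^2 = 1 MPa)


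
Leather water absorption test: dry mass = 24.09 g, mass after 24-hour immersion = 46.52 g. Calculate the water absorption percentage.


93.1%


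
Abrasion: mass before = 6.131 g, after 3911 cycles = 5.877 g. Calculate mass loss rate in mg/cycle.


Mass loss = 6.131 - 5.877 = 0.254 g
Rate = 0.254 / 3911 x 1000 = 0.065 mg/cycle


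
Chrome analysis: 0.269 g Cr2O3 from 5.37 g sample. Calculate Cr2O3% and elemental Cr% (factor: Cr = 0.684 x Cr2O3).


Cr2O3% = 0.269 / 5.37 x 100 = 5.01%
Cr% = 5.01 x 0.684 = 3.43%


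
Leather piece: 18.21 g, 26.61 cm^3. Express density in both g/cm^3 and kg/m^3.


0.684 g/cm^3
684 kg/m^3

Density = 18.21 / 26.61 = 0.684 g/cm^3
Convert: 0.684 x 1000 = 684 kg/m^3


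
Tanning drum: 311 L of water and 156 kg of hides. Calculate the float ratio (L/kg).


2.0


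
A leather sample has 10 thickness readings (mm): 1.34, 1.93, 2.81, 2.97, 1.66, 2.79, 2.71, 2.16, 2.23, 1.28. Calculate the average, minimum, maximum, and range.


Average = 2.19 mm
Min = 1.28 mm
Max = 2.97 mm
Range = 1.69 mm

Sum = 21.88
Average = 21.88 / 10 = 2.19 mm
Minimum = 1.28 mm
Maximum = 2.97 mm
Range = 2.97 - 1.28 = 1.69 mm


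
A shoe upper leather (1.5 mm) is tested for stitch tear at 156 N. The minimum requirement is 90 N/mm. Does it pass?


STS = 156 / 1.5 = 104.0 N/mm
Minimum required: 90 N/mm
Passes: Yes


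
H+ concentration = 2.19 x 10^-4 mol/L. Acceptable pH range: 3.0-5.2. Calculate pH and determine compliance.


pH = -log10(2.19 x 10^-4) = 3.66
Range: 3.0 to 5.2
Compliant: Yes


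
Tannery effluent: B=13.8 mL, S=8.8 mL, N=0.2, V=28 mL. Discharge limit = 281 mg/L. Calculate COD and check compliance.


COD = (13.8 - 8.8) x 0.2 x 8000 / 28 = 285.7 mg/L
Limit: 281 mg/L
Compliant: No


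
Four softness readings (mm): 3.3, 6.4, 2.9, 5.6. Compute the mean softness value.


4.55 mm

Sum = 3.3 + 6.4 + 2.9 + 5.6
Mean = 18.2 / 4 = 4.55 mm


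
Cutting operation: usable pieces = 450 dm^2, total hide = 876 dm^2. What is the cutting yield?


51.4%

Yield = usable / total x 100
Yield = 450 / 876 x 100 = 51.4%


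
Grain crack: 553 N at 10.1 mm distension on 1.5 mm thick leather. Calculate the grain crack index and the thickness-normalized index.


Crack index = 553 / 10.1 = 54.8 N/mm
Normalized = 54.8 / 1.5 = 36.5 N/mm per mm


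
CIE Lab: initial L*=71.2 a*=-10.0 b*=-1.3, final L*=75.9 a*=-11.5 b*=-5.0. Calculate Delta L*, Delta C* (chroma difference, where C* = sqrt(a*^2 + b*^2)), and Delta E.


Delta L* = 75.9 - 71.2 = 4.7
C1* = sqrt((-10.0)^2 + (-1.3)^2) = 10.084
C2* = sqrt((-11.5)^2 + (-5.0)^2) = 12.540
Delta C* = 12.540 - 10.084 = 2.46
Delta E = sqrt((4.7)^2 + (-1.5)^2 + (-3.7)^2) = 6.17


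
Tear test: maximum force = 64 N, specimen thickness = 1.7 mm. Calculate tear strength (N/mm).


37.6 N/mm

Tear strength = force / thickness
Tear = 64 / 1.7 = 37.6 N/mm


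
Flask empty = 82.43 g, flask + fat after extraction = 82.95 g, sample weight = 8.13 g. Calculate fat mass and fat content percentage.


Fat mass = 82.95 - 82.43 = 0.52 g
Fat% = 0.52 / 8.13 x 100 = 6.4%


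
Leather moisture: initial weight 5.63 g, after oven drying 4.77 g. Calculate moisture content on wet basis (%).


Moisture = 5.63 - 4.77 = 0.86 g
MC = 0.86 / 5.63 x 100 = 15.3%


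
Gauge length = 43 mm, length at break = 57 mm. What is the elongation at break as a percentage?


Extension = 57 - 43 = 14 mm
Elongation = 14 / 43 x 100 = 32.6%


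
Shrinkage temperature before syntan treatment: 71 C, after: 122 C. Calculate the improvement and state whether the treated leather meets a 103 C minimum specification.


Improvement = 51 C
Meets 103 C spec: Yes

Improvement = 122 - 71 = 51 C
Spec check: 122 C >= 103 C? Yes


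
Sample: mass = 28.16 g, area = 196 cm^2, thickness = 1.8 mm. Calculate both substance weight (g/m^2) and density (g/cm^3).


SW = 28.16 / 196 x 10000 = 1436.7 g/m^2
Volume = 196 x 1.8 / 10 = 35.28 cm^3
Density = 28.16 / 35.28 = 0.798 g/cm^3


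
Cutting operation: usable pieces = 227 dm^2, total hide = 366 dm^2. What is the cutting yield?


Yield = usable / total x 100
Yield = 227 / 366 x 100 = 62.0%


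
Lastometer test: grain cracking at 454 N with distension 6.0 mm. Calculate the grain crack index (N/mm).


Grain crack index = force / distension
Index = 454 / 6.0 = 75.7 N/mm


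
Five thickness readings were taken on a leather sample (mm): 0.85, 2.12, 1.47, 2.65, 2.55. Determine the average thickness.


Sum = 0.85 + 2.12 + 1.47 + 2.65 + 2.55 = 9.64
Average = 9.64 / 5 = 1.93 mm


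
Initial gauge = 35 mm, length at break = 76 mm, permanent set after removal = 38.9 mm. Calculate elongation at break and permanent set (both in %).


Elongation at break = 117.1%
Permanent set = 11.1%


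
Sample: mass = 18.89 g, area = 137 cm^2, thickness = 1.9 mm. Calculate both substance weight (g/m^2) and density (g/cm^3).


Substance weight = 1378.8 g/m^2
Density = 0.726 g/cm^3


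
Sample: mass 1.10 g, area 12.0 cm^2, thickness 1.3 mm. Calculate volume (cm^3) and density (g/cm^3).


Volume = 1.560 cm^3
Density = 0.705 g/cm^3

Thickness in cm = 1.3 / 10 = 0.13 cm
Volume = 12.0 x 0.13 = 1.560 cm^3
Density = 1.10 / 1.560 = 0.705 g/cm^3


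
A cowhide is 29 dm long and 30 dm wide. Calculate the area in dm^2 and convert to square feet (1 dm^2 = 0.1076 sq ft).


870 dm^2
93.61 sq ft


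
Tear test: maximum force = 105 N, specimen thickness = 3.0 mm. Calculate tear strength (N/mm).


35.0 N/mm

Tear strength = force / thickness
Tear = 105 / 3.0 = 35.0 N/mm


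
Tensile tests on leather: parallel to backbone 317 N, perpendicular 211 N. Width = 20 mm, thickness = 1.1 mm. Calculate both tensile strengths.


Area = 20 x 1.1 = 22.0 mm^2
TS (parallel) = 317 / 22.0 = 14.41 N/mm^2
TS (perpendicular) = 211 / 22.0 = 9.59 N/mm^2


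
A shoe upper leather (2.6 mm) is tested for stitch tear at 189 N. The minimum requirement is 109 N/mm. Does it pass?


STS = 72.7 N/mm
Passes: No

STS = 189 / 2.6 = 72.7 N/mm
Minimum required: 109 N/mm
Passes: No


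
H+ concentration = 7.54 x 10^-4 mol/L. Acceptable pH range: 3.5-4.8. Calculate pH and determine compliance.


pH = -log10(7.54 x 10^-4) = 3.12
Range: 3.5 to 4.8
Compliant: No


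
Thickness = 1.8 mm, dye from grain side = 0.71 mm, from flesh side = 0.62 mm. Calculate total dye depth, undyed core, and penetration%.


Total dyed = 1.33 mm
Undyed core = 0.47 mm
Penetration = 73.9%

Total dyed = 0.71 + 0.62 = 1.33 mm
Undyed core = 1.8 - 1.33 = 0.47 mm
Penetration = 1.33 / 1.8 x 100 = 73.9%


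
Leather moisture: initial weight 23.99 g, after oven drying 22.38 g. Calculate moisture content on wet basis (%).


Moisture = 23.99 - 22.38 = 1.61 g
MC = 1.61 / 23.99 x 100 = 6.7%


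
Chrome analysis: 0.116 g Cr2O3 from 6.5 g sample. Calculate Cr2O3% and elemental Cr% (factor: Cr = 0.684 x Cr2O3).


Cr2O3% = 0.116 / 6.5 x 100 = 1.78%
Cr% = 1.78 x 0.684 = 1.22%


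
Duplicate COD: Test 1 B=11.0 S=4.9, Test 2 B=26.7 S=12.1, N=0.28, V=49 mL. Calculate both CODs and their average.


COD1 = (11.0 - 4.9) x 0.28 x 8000 / 49 = 278.9 mg/L
COD2 = (26.7 - 12.1) x 0.28 x 8000 / 49 = 667.4 mg/L
Average = (278.9 + 667.4) / 2 = 473.2 mg/L


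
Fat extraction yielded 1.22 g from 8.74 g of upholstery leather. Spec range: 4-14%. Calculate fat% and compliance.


Fat% = 1.22 / 8.74 x 100 = 14.0%
Spec range: 4-14%
Compliant: Yes


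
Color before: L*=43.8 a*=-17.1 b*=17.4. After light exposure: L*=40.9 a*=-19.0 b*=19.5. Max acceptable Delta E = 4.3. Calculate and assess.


dL = -2.9, da = -1.9, db = 2.1
dE = sqrt((-2.9)^2 + (-1.9)^2 + (2.1)^2) = 4.05
Max = 4.3
Passes: Yes


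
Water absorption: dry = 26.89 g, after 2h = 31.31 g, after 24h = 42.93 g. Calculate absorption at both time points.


WA (2h) = (31.31 - 26.89) / 26.89 x 100 = 16.4%
WA (24h) = (42.93 - 26.89) / 26.89 x 100 = 59.7%


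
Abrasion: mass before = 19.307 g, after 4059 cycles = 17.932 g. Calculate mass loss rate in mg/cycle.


Mass loss = 19.307 - 17.932 = 1.375 g
Rate = 1.375 / 4059 x 1000 = 0.339 mg/cycle


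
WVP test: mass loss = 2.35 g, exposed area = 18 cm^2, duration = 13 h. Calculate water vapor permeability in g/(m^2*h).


100.43 g/(m^2*h)

WVP = mass_loss / (area x time) x 10000
WVP = 2.35 / (18 x 13) x 10000
WVP = 2.35 / 234 x 10000 = 100.43 g/(m^2*h)


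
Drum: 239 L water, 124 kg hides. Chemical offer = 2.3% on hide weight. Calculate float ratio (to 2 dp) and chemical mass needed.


Float ratio = 239 / 124 = 1.93
Chemical = 124 x 2.3 / 100 = 2.852 kg


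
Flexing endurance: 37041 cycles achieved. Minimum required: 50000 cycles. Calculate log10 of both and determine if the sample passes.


Achieved: log10 = 4.57
Required: log10 = 4.70
Passes: No


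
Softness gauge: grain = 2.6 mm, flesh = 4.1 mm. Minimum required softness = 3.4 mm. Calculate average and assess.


Average softness = 3.35 mm
Meets requirement: No

Average = (2.6 + 4.1) / 2 = 3.35 mm
Minimum = 3.4 mm
Meets requirement: No


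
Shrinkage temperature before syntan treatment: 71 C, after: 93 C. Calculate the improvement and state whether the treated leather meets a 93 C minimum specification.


Improvement = 93 - 71 = 22 C
Spec check: 93 C >= 93 C? Yes


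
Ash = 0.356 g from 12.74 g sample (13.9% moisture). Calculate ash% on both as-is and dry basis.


As-is ash = 2.79%
Dry-basis ash = 3.25%


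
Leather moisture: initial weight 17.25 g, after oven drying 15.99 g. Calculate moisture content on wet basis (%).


7.3%

Moisture = 17.25 - 15.99 = 1.26 g
MC = 1.26 / 17.25 x 100 = 7.3%


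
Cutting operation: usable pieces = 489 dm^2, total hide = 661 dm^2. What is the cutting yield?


Yield = usable / total x 100
Yield = 489 / 661 x 100 = 74.0%


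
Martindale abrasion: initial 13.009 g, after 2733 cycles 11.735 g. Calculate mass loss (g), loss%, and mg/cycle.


Mass loss = 1.274 g
Loss = 9.79%
Rate = 0.466 mg/cycle

Loss = 13.009 - 11.735 = 1.274 g
Loss% = 1.274 / 13.009 x 100 = 9.79%
Rate = 1.274 / 2733 x 1000 = 0.466 mg/cycle


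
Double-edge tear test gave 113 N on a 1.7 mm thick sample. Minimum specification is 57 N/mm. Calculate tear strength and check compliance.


Tear strength = 113 / 1.7 = 66.5 N/mm
Required minimum = 57 N/mm
Compliant: Yes


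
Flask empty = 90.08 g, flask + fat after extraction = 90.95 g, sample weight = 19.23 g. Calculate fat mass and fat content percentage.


Fat mass = 90.95 - 90.08 = 0.87 g
Fat% = 0.87 / 19.23 x 100 = 4.5%


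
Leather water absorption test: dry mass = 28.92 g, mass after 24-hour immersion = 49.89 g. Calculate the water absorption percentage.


72.5%

Water absorbed = 49.89 - 28.92 = 20.97 g
WA% = 20.97 / 28.92 x 100 = 72.5%


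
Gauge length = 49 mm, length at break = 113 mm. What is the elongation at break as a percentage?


130.6%


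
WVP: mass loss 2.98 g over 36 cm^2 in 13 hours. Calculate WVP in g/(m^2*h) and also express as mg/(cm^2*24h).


WVP = 2.98 / (36 x 13) x 10000 = 63.68 g/(m^2*h)
Mass loss in mg = 2.98 x 1000 = 2980 mg
Per cm^2 per 24h in mg: 2980 x 24 / (36 x 13) = 71520 / 468 = 152.82 mg/(cm^2*24h)


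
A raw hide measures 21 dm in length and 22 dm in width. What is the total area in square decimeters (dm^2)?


462 dm^2

Area = length x width
Area = 21 x 22 = 462 dm^2


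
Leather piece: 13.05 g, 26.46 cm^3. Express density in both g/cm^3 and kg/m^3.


Density = 13.05 / 26.46 = 0.493 g/cm^3
Convert: 0.493 x 1000 = 493 kg/m^3


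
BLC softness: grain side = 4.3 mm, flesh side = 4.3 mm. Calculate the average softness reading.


4.30 mm


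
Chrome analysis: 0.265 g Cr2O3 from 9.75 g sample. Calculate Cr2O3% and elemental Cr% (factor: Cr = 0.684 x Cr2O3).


Cr2O3% = 0.265 / 9.75 x 100 = 2.72%
Cr% = 2.72 x 0.684 = 1.86%


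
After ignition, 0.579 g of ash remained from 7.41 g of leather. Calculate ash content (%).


Ash% = 0.579 / 7.41 x 100
Ash% = 7.81%


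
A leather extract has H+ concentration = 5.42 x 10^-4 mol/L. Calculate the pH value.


pH = 3.27


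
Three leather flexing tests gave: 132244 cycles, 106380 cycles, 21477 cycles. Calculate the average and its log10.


Average = (132244 + 106380 + 21477) / 3 = 86700 cycles
log10(86700) = 4.94


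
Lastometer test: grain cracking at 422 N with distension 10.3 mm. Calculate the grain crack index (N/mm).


41.0 N/mm

Grain crack index = force / distension
Index = 422 / 10.3 = 41.0 N/mm


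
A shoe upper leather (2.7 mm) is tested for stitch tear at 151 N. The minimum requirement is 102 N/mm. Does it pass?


STS = 55.9 N/mm
Passes: No

STS = 151 / 2.7 = 55.9 N/mm
Minimum required: 102 N/mm
Passes: No


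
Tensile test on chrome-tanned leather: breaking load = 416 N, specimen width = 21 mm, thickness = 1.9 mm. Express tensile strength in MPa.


10.43 MPa

Cross-section = 21 x 1.9 = 39.9 mm^2
TS = 416 / 39.9 = 10.43 MPa
(1 N/mm^2 = 1 MPa)


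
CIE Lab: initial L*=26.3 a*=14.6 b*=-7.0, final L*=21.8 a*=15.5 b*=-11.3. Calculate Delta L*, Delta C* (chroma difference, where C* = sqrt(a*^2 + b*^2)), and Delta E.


Delta L* = -4.5
Delta C* = 2.99
Delta E = 6.29

Delta L* = 21.8 - 26.3 = -4.5
C1* = sqrt((14.6)^2 + (-7.0)^2) = 16.191
C2* = sqrt((15.5)^2 + (-11.3)^2) = 19.182
Delta C* = 19.182 - 16.191 = 2.99
Delta E = sqrt((-4.5)^2 + (0.9)^2 + (-4.3)^2) = 6.29


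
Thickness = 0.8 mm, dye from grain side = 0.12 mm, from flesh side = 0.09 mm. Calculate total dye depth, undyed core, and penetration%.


Total dyed = 0.12 + 0.09 = 0.21 mm
Undyed core = 0.8 - 0.21 = 0.59 mm
Penetration = 0.21 / 0.8 x 100 = 26.3%


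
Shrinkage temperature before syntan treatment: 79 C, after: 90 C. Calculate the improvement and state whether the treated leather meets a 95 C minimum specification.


Improvement = 11 C
Meets 95 C spec: No


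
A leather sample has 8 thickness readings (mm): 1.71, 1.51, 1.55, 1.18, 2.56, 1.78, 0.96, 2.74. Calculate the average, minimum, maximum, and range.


Sum = 13.99
Average = 13.99 / 8 = 1.75 mm
Minimum = 0.96 mm
Maximum = 2.74 mm
Range = 2.74 - 0.96 = 1.78 mm


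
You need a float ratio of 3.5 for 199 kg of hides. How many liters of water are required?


Water = hide weight x target ratio
Water = 199 x 3.5 = 696.5 L


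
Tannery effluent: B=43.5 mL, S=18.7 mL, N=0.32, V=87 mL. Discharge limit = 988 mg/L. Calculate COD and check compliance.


COD = (43.5 - 18.7) x 0.32 x 8000 / 87 = 729.7 mg/L
Limit: 988 mg/L
Compliant: Yes


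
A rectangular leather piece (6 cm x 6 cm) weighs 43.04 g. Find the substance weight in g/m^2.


Area = 6 x 6 = 36 cm^2
SW = 43.04 / 36 x 10000 = 11955.6 g/m^2


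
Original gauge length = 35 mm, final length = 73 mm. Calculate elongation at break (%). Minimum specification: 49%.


Elongation = 108.6%
Meets spec: Yes

Extension = 73 - 35 = 38 mm
Elongation = 38 / 35 x 100 = 108.6%
Minimum required: 49%
Meets specification: Yes


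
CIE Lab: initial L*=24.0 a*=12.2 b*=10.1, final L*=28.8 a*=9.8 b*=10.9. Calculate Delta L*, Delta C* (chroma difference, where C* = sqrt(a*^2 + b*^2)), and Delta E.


Delta L* = 28.8 - 24.0 = 4.8
C1* = sqrt((12.2)^2 + (10.1)^2) = 15.838
C2* = sqrt((9.8)^2 + (10.9)^2) = 14.658
Delta C* = 14.658 - 15.838 = -1.18
Delta E = sqrt((4.8)^2 + (-2.4)^2 + (0.8)^2) = 5.43


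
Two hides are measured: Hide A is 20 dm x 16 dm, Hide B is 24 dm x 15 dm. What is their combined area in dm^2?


Hide A area = 20 x 16 = 320 dm^2
Hide B area = 24 x 15 = 360 dm^2
Total = 320 + 360 = 680 dm^2


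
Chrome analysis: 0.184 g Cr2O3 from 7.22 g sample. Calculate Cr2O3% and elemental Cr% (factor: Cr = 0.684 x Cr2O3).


Cr2O3 = 2.55%
Cr = 1.74%


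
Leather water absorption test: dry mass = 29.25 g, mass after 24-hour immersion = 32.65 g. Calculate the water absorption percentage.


Water absorbed = 32.65 - 29.25 = 3.40 g
WA% = 3.40 / 29.25 x 100 = 11.6%


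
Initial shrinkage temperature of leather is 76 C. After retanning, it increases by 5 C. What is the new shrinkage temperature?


New Ts = 76 + 5 = 81 C


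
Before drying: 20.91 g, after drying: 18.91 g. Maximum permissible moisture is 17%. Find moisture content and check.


MC = (20.91 - 18.91) / 20.91 x 100 = 9.6%
Maximum: 17%
Acceptable: Yes


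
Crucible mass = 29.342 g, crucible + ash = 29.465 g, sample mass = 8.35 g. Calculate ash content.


Ash mass = 0.123 g
Ash content = 1.47%

Ash mass = 29.465 - 29.342 = 0.123 g
Ash% = 0.123 / 8.35 x 100 = 1.47%


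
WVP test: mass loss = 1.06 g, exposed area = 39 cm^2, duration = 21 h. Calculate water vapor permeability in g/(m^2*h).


12.94 g/(m^2*h)

WVP = mass_loss / (area x time) x 10000
WVP = 1.06 / (39 x 21) x 10000
WVP = 1.06 / 819 x 10000 = 12.94 g/(m^2*h)


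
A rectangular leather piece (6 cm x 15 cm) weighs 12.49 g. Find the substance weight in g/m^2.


Area = 6 x 15 = 90 cm^2
SW = 12.49 / 90 x 10000 = 1387.8 g/m^2


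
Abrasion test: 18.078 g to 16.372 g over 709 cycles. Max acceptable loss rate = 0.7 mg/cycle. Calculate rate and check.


Rate = 2.406 mg/cycle
Passes: No

Loss = 18.078 - 16.372 = 1.706 g
Rate = 1.706 g / 709 cycles x 1000 = 2.406 mg/cycle
Max = 0.7 mg/cycle
Passes: No


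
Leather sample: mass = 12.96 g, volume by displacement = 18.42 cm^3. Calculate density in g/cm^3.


Density = mass / volume
Density = 12.96 / 18.42 = 0.704 g/cm^3


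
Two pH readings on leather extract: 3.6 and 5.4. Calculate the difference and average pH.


Difference = |3.6 - 5.4| = 1.8
Average = (3.6 + 5.4) / 2 = 4.50
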